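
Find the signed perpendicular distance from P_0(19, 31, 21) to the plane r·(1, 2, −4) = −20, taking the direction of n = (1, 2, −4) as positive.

n·P_0 − (-20) = 17.
|n| = √21, so the signed distance is 17/√21.

17/√21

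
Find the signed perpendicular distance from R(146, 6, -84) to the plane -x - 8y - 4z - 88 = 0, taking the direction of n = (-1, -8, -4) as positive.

n·R − 88 = 54.
|n| = 9, so the signed distance is 54/9 = 6.

6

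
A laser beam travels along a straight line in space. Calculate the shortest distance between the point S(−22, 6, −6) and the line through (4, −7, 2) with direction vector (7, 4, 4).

Direction vector d = (7, 4, 4).
AP = (−26, 13, −8), and AP × d = (84, 48, −195).
|AP × d|² = 47385 and |d|² = 81, so the distance is √(47385/81) = √585 = 3√65.

3√65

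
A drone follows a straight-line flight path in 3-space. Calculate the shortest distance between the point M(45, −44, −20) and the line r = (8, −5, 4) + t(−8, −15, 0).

Direction vector d = (−8, −15, 0).
AP = (37, −39, −24); AP·d = 289, |AP|² = 3466, |d|² = 289.
distance² = |AP|² − (AP·d)²/|d|² = 3466 − 83521/289 = 3177, so the distance is 3√353.

3√353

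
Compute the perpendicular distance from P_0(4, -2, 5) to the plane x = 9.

5

Normal vector n = (1, 0, 0), and n·(4, -2, 5) - 9 = -5.
|n| = √(1 + 0 + 0) = 1, so the distance is |-5|/1 = 5.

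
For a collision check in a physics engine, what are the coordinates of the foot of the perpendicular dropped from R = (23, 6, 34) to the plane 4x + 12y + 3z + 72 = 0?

The perpendicular from R has direction n = (4, 12, 3): r = (23, 6, 34) + t(4, 12, 3).
Substitute into the plane: n·(R + tn) = -72 gives 266 + 169t = -72, so t = -2.
Foot = (23, 6, 34) + (-2)·(4, 12, 3) = (15, −18, 28).

(15, -18, 28)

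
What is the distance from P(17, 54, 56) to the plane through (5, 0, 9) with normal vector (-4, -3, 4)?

22√41/41

The plane has equation n·(r − (5, 0, 9)) = 0, i.e. n·r = 16.
Then n·(17, 54, 56) - 16 = -22.
|n| = √(16 + 9 + 16) = √41, so the distance is |-22|/√41 = 22/√41.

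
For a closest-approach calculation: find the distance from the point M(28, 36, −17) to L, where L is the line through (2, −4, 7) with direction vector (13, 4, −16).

Direction vector d = (13, 4, −16).
AP = (26, 40, −24), and AP × d = (−544, 104, −416).
|AP × d|² = 479808 and |d|² = 441, so the distance is √(479808/441) = √1088 = 8√17.

8√17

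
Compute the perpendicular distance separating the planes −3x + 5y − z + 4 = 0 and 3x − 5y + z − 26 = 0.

Divide the second equation by -1 to match normals: −3x + 5y − z = -26.
Both planes have normal n = (−3, 5, −1), |n| = √35. Any point on the first plane is at distance |(-26) − (-4)|/|n| = 22/√35 = 22√35/35 from the second.

22√35/35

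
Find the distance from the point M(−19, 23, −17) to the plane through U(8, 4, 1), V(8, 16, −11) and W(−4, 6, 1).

UV = (0, 12, −12) and UW = (−12, 2, 0), so a normal is n = UV × UW = (24, 144, 144).
n = (24, 144, 144); n·P − 912 = -504; |n| = 24√73; distance = 504/(24√73) = 21/√73.

21/√73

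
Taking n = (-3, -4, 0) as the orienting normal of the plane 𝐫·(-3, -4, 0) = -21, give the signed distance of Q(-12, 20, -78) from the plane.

-23/5

n·Q − (-21) = -23.
|n| = 5, so the signed distance is -23/5.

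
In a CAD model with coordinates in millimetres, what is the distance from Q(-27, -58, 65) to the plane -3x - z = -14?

d = |(-3)·(-27) + (-1)·65 − (-14)| / √(9 + 0 + 1) = |30| / √10 = 3√10.

3√10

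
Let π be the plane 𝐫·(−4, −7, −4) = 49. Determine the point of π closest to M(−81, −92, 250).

The perpendicular from M has direction n = (−4, −7, −4): r = (−81, −92, 250) + μ(−4, −7, −4).
Substitute into the plane: n·(M + μn) = 49 gives -32 + 81μ = 49, so μ = 1.
Foot = (−81, −92, 250) + 1·(−4, −7, −4) = (−85, −99, 246).

(-85, -99, 246)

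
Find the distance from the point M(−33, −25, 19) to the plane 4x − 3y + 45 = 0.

n = (4, −3, 0); n·P − (-45) = -12; |n| = 5; distance = 12/5.

12/5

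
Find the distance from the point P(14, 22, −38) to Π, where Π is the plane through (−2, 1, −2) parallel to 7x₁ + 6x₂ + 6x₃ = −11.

Parallel planes share the normal n = (7, 6, 6); since (−2, 1, −2) lies on the plane, its equation is 7x₁ + 6x₂ + 6x₃ = -20.
n = (7, 6, 6); n·P − (-20) = 22; |n| = 11; distance = 22/11 = 2.

2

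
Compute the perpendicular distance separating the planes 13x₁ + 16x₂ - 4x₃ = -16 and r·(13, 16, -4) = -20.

With common normal n = (13, 16, -4) (|n| = 21), the distance is |(-16) − (-20)|/|n| = 4/21.

4/21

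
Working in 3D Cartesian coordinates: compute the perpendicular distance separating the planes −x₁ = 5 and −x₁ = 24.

Both planes have normal n = (−1, 0, 0), |n| = 1. Any point on the first plane is at distance |24 − 5|/|n| = 19/1 = 19 from the second.

19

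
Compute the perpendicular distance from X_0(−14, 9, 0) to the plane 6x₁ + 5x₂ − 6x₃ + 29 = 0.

Normal vector n = (6, 5, −6), and n·(−14, 9, 0) − (−29) = −10.
|n| = √(36 + 25 + 36) = √97, so the distance is |-10|/√97 = 10√97/97.

10√97/97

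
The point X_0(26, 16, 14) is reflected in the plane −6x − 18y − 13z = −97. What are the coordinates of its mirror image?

With n = (−6, −18, −13), the signed offset is (n·X_0 − (-97))/|n|² = -529/529 = -1.
X_0' = X_0 − 2t·n = (26, 16, 14) − (-2)·(−6, −18, −13) = (14, −20, −12).

(14, -20, -12)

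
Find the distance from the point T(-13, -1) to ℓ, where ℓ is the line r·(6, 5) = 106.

189/√61

The normal to the line is n = (6, 5) with |n| = √61.
|n·T − 106| = |-83 − 106| = 189, so the distance is 189/√61.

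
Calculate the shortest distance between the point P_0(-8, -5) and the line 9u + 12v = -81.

17/5

d = |9·(-8) + 12·(-5) − (-81)| / √(81 + 144) = |-51|/15 = 17/5.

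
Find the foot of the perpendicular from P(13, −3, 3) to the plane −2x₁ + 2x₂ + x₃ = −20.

(11, -1, 4)

The perpendicular from P has direction n = (−2, 2, 1): r = (13, −3, 3) + μ(−2, 2, 1).
Substitute into the plane: n·(P + μn) = -20 gives -29 + 9μ = -20, so μ = 1.
Foot = (13, −3, 3) + 1·(−2, 2, 1) = (11, −1, 4).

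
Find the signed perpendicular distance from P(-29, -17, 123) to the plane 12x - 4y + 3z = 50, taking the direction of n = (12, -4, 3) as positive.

n·P − 50 = 39.
|n| = 13, so the signed distance is 39/13 = 3.

3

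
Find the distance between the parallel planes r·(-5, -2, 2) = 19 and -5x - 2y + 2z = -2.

7√33/11

With common normal n = (-5, -2, 2) (|n| = √33), the distance is |19 − (-2)|/|n| = 21/√33.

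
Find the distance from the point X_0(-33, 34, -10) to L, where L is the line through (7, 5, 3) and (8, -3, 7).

A direction vector is d = (1, -8, 4).
AP = (-40, 29, -13), and AP × d = (12, 147, 291).
|AP × d|² = 106434 and |d|² = 81, so the distance is √(106434/81) = √1314 = 3√146.

3√146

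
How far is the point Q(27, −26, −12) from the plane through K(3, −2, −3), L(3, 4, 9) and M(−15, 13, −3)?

KL = (0, 6, 12) and KM = (−18, 15, 0), so a normal is n = KL × KM = (−180, −216, 108).
d = |(-180)·27 + (-216)·(-26) + 108·(-12) − (-432)| / √(32400 + 46656 + 11664) = |-108| / (36√70) = 3/√70.

3/√70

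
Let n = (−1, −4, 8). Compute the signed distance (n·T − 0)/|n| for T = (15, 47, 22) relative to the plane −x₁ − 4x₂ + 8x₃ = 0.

n·T − 0 = -27.
|n| = 9, so the signed distance is -27/9 = -3.

-3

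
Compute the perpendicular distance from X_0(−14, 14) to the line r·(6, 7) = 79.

13√85/17

d = |6·(-14) + 7·14 − 79| / √(36 + 49) = |-65|/√85 = 13√85/17.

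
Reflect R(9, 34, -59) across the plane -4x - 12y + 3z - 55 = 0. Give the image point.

(-23, -62, -35)

n = (-4, -12, 3), |n|² = 169, n·R − 55 = -676, so t = -676/169 = -4.
Foot F = R − (-4)·n = (-7, -14, -47); the reflection is 2F − R = (-23, -62, -35).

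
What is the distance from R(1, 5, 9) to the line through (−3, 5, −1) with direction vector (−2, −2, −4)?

Direction vector d = (−2, −2, −4).
AP = (4, 0, 10), and AP × d = (20, −4, −8).
|AP × d|² = 480 and |d|² = 24, so the distance is √(480/24) = √20 = 2√5.

2√5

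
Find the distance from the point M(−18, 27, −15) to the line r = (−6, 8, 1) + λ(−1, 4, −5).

√89

Direction vector d = (−1, 4, −5).
AP = (−12, 19, −16); AP·d = 168, |AP|² = 761, |d|² = 42.
distance² = |AP|² − (AP·d)²/|d|² = 761 − 28224/42 = 89, so the distance is √89.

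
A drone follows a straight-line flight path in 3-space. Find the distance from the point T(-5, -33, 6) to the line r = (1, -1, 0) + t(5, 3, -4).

Direction vector d = (5, 3, -4).
AP = (-6, -32, 6), and AP × d = (110, 6, 142).
|AP × d|² = 32300 and |d|² = 50, so the distance is √(32300/50) = √646.

√646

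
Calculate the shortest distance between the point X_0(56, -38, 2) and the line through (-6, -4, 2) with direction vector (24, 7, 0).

50

Direction vector d = (24, 7, 0).
AP = (62, -34, 0), and AP × d = (0, 0, 1250).
|AP × d|² = 1562500 and |d|² = 625, so the distance is √(1562500/625) = √2500 = 50.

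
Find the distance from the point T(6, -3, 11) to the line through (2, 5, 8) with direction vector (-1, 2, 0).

Direction vector d = (-1, 2, 0).
AP = (4, -8, 3), and AP × d = (-6, -3, 0).
|AP × d|² = 45 and |d|² = 5, so the distance is √(45/5) = √9 = 3.

3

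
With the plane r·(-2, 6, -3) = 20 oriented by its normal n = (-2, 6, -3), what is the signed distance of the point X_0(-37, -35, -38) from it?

-6

n·X_0 − 20 = -42.
|n| = 7, so the signed distance is -42/7 = -6.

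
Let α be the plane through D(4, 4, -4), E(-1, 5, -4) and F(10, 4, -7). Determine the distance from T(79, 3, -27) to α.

DE = (-5, 1, 0) and DF = (6, 0, -3), so a normal is n = DE × DF = (-3, -15, -6).
Then n·(79, 3, -27) - (-48) = -72.
|n| = √(9 + 225 + 36) = 3√30, so the distance is |-72|/(3√30) = 24/√30.

4√30/5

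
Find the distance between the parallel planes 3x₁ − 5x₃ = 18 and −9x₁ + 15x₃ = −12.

7√34/17

Divide the second equation by -3 to match normals: 3x₁ − 5x₃ = 4.
Both planes have normal n = (3, 0, −5), |n| = √34. Any point on the first plane is at distance |4 − 18|/|n| = 14/√34 from the second.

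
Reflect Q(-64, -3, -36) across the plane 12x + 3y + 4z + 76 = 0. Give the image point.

(56, 27, 4)

With n = (12, 3, 4), the signed offset is (n·Q − (-76))/|n|² = -845/169 = -5.
Q' = Q − 2t·n = (-64, -3, -36) − (-10)·(12, 3, 4) = (56, 27, 4).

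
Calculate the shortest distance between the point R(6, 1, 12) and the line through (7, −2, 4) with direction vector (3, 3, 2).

2√13

Direction vector d = (3, 3, 2).
AP = (−1, 3, 8), and AP × d = (−18, 26, −12).
|AP × d|² = 1144 and |d|² = 22, so the distance is √(1144/22) = √52 = 2√13.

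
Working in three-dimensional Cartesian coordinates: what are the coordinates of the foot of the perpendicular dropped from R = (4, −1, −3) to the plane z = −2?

The perpendicular from R has direction n = (0, 0, 1): r = (4, −1, −3) + λ(0, 0, 1).
Substitute into the plane: n·(R + λn) = -2 gives -3 + 1λ = -2, so λ = 1.
Foot = (4, −1, −3) + 1·(0, 0, 1) = (4, −1, −2).

(4, -1, -2)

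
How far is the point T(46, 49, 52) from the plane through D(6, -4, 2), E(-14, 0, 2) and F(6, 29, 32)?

4

DE = (-20, 4, 0) and DF = (0, 33, 30), so a normal is n = DE × DF = (120, 600, -660).
d = |120·46 + 600·49 + (-660)·52 − (-3000)| / √(14400 + 360000 + 435600) = |3600| / 900 = 4.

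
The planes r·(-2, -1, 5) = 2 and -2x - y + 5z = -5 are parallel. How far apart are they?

7√30/30

Both planes have normal n = (-2, -1, 5), |n| = √30. Any point on the first plane is at distance |(-5) − 2|/|n| = 7/√30 from the second.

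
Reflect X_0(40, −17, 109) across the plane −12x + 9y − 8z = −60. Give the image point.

n = (−12, 9, −8), |n|² = 289, n·X_0 − (-60) = -1445, so t = -1445/289 = -5.
Foot F = X_0 − (-5)·n = (−20, 28, 69); the reflection is 2F − X_0 = (−80, 73, 29).

(-80, 73, 29)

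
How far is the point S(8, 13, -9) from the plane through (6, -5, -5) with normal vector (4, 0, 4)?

√2

The plane has equation n·(r − (6, -5, -5)) = 0, i.e. n·r = 4.
n = (4, 0, 4); n·P − 4 = -8; |n| = 4√2; distance = 8/(4√2) = √2.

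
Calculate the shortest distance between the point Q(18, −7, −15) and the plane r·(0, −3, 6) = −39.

2√5

Normal vector n = (0, −3, 6), and n·(18, −7, −15) − (−39) = −30.
|n| = √(0 + 9 + 36) = 3√5, so the distance is |-30|/(3√5) = 2√5.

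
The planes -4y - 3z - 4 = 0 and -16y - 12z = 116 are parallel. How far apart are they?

5

Divide the second equation by 4 to match normals: -4y - 3z = 29.
With common normal n = (0, -4, -3) (|n| = 5), the distance is |4 − 29|/|n| = 25/5 = 5.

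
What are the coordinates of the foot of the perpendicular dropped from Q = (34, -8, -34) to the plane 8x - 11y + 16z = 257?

n = (8, -11, 16), |n|² = 441, and n·Q − 257 = -441.
t = -441/441 = -1, so the foot is Q − t·n = (34, -8, -34) − (-1)·(8, -11, 16) = (42, -19, -18).

(42, -19, -18)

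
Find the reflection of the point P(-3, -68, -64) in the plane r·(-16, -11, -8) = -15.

With n = (-16, -11, -8), the signed offset is (n·P − (-15))/|n|² = 1323/441 = 3.
P' = P − 2t·n = (-3, -68, -64) − 6·(-16, -11, -8) = (93, -2, -16).

(93, -2, -16)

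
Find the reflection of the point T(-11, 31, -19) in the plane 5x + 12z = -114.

(-1, 31, 5)

n = (5, 0, 12), |n|² = 169, n·T − (-114) = -169, so t = -169/169 = -1.
Foot F = T − (-1)·n = (-6, 31, -7); the reflection is 2F − T = (-1, 31, 5).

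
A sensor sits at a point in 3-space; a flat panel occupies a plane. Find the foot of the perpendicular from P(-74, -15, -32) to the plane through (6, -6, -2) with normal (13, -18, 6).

The perpendicular from P has direction n = (13, -18, 6): r = (-74, -15, -32) + λ(13, -18, 6).
Substitute into the plane: n·(P + λn) = 174 gives -884 + 529λ = 174, so λ = 2.
Foot = (-74, -15, -32) + 2·(13, -18, 6) = (-48, -51, -20).

(-48, -51, -20)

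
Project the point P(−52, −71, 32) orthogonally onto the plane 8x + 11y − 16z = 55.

The perpendicular from P has direction n = (8, 11, −16): r = (−52, −71, 32) + t(8, 11, −16).
Substitute into the plane: n·(P + tn) = 55 gives -1709 + 441t = 55, so t = 4.
Foot = (−52, −71, 32) + 4·(8, 11, −16) = (−20, −27, −32).

(-20, -27, -32)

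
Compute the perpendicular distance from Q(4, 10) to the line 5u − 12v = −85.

d = |5·4 + (-12)·10 − (-85)| / √(25 + 144) = |-15|/13 = 15/13.

15/13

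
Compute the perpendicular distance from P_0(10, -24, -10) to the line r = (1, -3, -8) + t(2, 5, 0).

√265

Direction vector d = (2, 5, 0).
AP = (9, -21, -2); AP·d = -87, |AP|² = 526, |d|² = 29.
distance² = |AP|² − (AP·d)²/|d|² = 526 − 7569/29 = 265, so the distance is √265.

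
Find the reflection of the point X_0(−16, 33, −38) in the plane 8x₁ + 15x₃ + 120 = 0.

(16, 33, 22)

n = (8, 0, 15), |n|² = 289, n·X_0 − (-120) = -578, so t = -578/289 = -2.
Foot F = X_0 − (-2)·n = (0, 33, −8); the reflection is 2F − X_0 = (16, 33, 22).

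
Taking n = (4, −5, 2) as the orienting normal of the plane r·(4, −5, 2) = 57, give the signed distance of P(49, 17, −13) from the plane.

28√5/15

n·P − 57 = 28.
|n| = 3√5, so the signed distance is 28√5/15.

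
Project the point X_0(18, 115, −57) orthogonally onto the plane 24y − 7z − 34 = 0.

(18, -5, -22)

n = (0, 24, −7), |n|² = 625, and n·X_0 − 34 = 3125.
t = 3125/625 = 5, so the foot is X_0 − t·n = (18, 115, −57) − 5·(0, 24, −7) = (18, −5, −22).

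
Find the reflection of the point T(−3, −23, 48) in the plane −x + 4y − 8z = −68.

(-13, 17, -32)

With n = (−1, 4, −8), the signed offset is (n·T − (-68))/|n|² = -405/81 = -5.
T' = T − 2t·n = (−3, −23, 48) − (-10)·(−1, 4, −8) = (−13, 17, −32).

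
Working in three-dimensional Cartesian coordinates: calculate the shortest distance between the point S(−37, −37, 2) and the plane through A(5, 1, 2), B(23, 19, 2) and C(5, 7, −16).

AB = (18, 18, 0) and AC = (0, 6, −18), so a normal is n = AB × AC = (−324, 324, 108).
n = (−324, 324, 108); n·P − (-1080) = 1296; |n| = 108√19; distance = 1296/(108√19) = 12√19/19.

12√19/19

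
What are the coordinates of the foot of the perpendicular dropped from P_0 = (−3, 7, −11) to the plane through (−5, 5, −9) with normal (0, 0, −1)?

n = (0, 0, −1), |n|² = 1, and n·P_0 − 9 = 2.
t = 2/1 = 2, so the foot is P_0 − t·n = (−3, 7, −11) − 2·(0, 0, −1) = (−3, 7, −9).

(-3, 7, -9)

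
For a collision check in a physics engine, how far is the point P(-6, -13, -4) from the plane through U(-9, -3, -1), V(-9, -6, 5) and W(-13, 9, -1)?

UV = (0, -3, 6) and UW = (-4, 12, 0), so a normal is n = UV × UW = (-72, -24, -12).
d = |(-72)·(-6) + (-24)·(-13) + (-12)·(-4) − 732| / √(5184 + 576 + 144) = |60| / (12√41) = 5√41/41.

5/√41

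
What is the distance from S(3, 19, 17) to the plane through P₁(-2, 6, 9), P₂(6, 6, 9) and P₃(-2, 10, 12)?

P₁P₂ = (8, 0, 0) and P₁P₃ = (0, 4, 3), so a normal is n = P₁P₂ × P₁P₃ = (0, -24, 32).
Then n·(3, 19, 17) - 144 = -56.
|n| = √(0 + 576 + 1024) = 40, so the distance is |-56|/40 = 7/5.

7/5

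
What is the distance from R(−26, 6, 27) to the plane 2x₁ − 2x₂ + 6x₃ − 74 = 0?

12/√11

Normal vector n = (2, −2, 6), and n·(−26, 6, 27) − 74 = 24.
|n| = √(4 + 4 + 36) = 2√11, so the distance is |24|/(2√11) = 12/√11.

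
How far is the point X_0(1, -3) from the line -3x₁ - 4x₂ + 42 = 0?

51/5

The normal to the line is n = (-3, -4) with |n| = 5.
|n·X_0 − (-42)| = |9 − (-42)| = 51, so the distance is 51/5.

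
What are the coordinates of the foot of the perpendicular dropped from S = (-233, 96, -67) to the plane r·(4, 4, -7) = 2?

The perpendicular from S has direction n = (4, 4, -7): r = (-233, 96, -67) + t(4, 4, -7).
Substitute into the plane: n·(S + tn) = 2 gives -79 + 81t = 2, so t = 1.
Foot = (-233, 96, -67) + 1·(4, 4, -7) = (-229, 100, -74).

(-229, 100, -74)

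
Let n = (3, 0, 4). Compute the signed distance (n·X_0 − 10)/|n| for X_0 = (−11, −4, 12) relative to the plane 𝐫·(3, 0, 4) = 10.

n·X_0 − 10 = 5.
|n| = 5, so the signed distance is 5/5 = 1.

1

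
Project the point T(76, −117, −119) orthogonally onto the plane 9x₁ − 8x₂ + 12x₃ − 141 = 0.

(1265/17, -1965/17, -2059/17)

n = (9, −8, 12), |n|² = 289, and n·T − 141 = 51.
t = 51/289 = 3/17, so the foot is T − t·n = (76, −117, −119) − (3/17)·(9, −8, 12) = (1265/17, −1965/17, −2059/17).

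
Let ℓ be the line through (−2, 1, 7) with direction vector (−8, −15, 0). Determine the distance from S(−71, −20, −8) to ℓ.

Direction vector d = (−8, −15, 0).
AP = (−69, −21, −15), and AP × d = (−225, 120, 867).
|AP × d|² = 816714 and |d|² = 289, so the distance is √(816714/289) = √2826 = 3√314.

3√314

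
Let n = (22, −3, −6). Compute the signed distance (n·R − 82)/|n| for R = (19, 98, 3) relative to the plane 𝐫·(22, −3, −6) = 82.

n·R − 82 = 24.
|n| = 23, so the signed distance is 24/23.

24/23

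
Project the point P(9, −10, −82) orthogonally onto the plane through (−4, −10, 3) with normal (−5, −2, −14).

The perpendicular from P has direction n = (−5, −2, −14): r = (9, −10, −82) + λ(−5, −2, −14).
Substitute into the plane: n·(P + λn) = -2 gives 1123 + 225λ = -2, so λ = -5.
Foot = (9, −10, −82) + (-5)·(−5, −2, −14) = (34, 0, −12).

(34, 0, -12)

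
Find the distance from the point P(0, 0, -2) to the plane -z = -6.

8

d = |(-1)·(-2) − (-6)| / √(0 + 0 + 1) = |8| / 1 = 8.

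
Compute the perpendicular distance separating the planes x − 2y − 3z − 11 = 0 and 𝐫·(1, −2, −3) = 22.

Both planes have normal n = (1, −2, −3), |n| = √14. Any point on the first plane is at distance |22 − 11|/|n| = 11/√14 from the second.

11√14/14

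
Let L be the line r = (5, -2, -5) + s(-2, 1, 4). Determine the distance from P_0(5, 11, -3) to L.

Direction vector d = (-2, 1, 4).
AP = (0, 13, 2), and AP × d = (50, -4, 26).
|AP × d|² = 3192 and |d|² = 21, so the distance is √(3192/21) = √152 = 2√38.

2√38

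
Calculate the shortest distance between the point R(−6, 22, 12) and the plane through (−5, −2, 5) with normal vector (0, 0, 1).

7

The plane has equation n·(r − (−5, −2, 5)) = 0, i.e. n·r = 5.
Then n·(−6, 22, 12) − 5 = 7.
|n| = √(0 + 0 + 1) = 1, so the distance is |7|/1 = 7.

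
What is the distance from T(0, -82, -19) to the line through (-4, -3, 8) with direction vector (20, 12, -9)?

Direction vector d = (20, 12, -9).
AP = (4, -79, -27), and AP × d = (1035, -504, 1628).
|AP × d|² = 3975625 and |d|² = 625, so the distance is √(3975625/625) = √6361.

√6361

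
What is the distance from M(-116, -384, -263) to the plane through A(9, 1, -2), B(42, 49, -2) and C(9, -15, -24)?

7

AB = (33, 48, 0) and AC = (0, -16, -22), so a normal is n = AB × AC = (-1056, 726, -528).
Then n·(-116, -384, -263) - (-7722) = -9702.
|n| = √(1115136 + 527076 + 278784) = 1386, so the distance is |-9702|/1386 = 7.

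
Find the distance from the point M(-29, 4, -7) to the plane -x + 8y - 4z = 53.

d = |(-1)·(-29) + 8·4 + (-4)·(-7) − 53| / √(1 + 64 + 16) = |36| / 9 = 4.

4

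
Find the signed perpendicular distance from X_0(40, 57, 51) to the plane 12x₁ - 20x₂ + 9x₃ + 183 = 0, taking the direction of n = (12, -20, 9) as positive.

n·X_0 − (-183) = -18.
|n| = 25, so the signed distance is -18/25.

-18/25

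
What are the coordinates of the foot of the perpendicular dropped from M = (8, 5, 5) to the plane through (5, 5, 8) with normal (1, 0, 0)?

(5, 5, 5)

The perpendicular from M has direction n = (1, 0, 0): r = (8, 5, 5) + t(1, 0, 0).
Substitute into the plane: n·(M + tn) = 5 gives 8 + 1t = 5, so t = -3.
Foot = (8, 5, 5) + (-3)·(1, 0, 0) = (5, 5, 5).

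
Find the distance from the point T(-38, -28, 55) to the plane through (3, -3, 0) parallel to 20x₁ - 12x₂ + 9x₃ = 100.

Parallel planes share the normal n = (20, -12, 9); since (3, -3, 0) lies on the plane, its equation is 20x₁ - 12x₂ + 9x₃ = 96.
n = (20, -12, 9); n·P − 96 = -25; |n| = 25; distance = 25/25 = 1.

1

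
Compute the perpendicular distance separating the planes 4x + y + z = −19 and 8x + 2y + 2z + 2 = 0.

3√2

Divide the second equation by 2 to match normals: 4x + y + z = -1.
With common normal n = (4, 1, 1) (|n| = 3√2), the distance is |(-19) − (-1)|/|n| = 18/(3√2) = 3√2.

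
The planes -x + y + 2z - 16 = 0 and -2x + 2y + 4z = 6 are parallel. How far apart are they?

13√6/6

Divide the second equation by 2 to match normals: -x + y + 2z = 3.
Both planes have normal n = (-1, 1, 2), |n| = √6. Any point on the first plane is at distance |3 − 16|/|n| = 13/√6 = 13√6/6 from the second.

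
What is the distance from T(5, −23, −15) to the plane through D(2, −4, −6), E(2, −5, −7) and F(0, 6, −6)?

5/(3√3)

DE = (0, −1, −1) and DF = (−2, 10, 0), so a normal is n = DE × DF = (10, 2, −2).
Then n·(5, −23, −15) − 24 = 10.
|n| = √(100 + 4 + 4) = 6√3, so the distance is |10|/(6√3) = 5√3/9.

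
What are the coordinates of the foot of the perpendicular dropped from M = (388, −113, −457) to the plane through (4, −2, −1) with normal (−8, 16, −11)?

(8212/21, -2501/21, -9509/21)

n = (−8, 16, −11), |n|² = 441, and n·M − (-53) = 168.
t = 168/441 = 8/21, so the foot is M − t·n = (388, −113, −457) − (8/21)·(−8, 16, −11) = (8212/21, −2501/21, −9509/21).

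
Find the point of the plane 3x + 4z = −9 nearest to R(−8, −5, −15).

n = (3, 0, 4), |n|² = 25, and n·R − (-9) = -75.
t = -75/25 = -3, so the foot is R − t·n = (−8, −5, −15) − (-3)·(3, 0, 4) = (1, −5, −3).

(1, -5, -3)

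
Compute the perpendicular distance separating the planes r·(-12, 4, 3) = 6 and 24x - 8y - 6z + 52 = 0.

Divide the second equation by -2 to match normals: -12x + 4y + 3z = 26.
Both planes have normal n = (-12, 4, 3), |n| = 13. Any point on the first plane is at distance |26 − 6|/|n| = 20/13 from the second.

20/13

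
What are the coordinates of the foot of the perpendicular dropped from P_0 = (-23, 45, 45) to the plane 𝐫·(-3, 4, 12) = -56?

n = (-3, 4, 12), |n|² = 169, and n·P_0 − (-56) = 845.
t = 845/169 = 5, so the foot is P_0 − t·n = (-23, 45, 45) − 5·(-3, 4, 12) = (-8, 25, -15).

(-8, 25, -15)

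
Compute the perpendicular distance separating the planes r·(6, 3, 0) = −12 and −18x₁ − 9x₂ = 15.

Divide the second equation by -3 to match normals: 6x₁ + 3x₂ = -5.
With common normal n = (6, 3, 0) (|n| = 3√5), the distance is |(-12) − (-5)|/|n| = 7/(3√5).

7√5/15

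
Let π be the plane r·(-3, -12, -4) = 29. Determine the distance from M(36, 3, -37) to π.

Normal vector n = (-3, -12, -4), and n·(36, 3, -37) - 29 = -25.
|n| = √(9 + 144 + 16) = 13, so the distance is |-25|/13 = 25/13.

25/13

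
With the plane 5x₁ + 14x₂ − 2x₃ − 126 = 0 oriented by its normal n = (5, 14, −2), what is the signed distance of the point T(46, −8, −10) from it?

n·T − 126 = 12.
|n| = 15, so the signed distance is 12/15 = 4/5.

4/5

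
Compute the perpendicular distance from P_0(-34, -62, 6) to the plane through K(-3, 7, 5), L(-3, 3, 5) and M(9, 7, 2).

27/√17

KL = (0, -4, 0) and KM = (12, 0, -3), so a normal is n = KL × KM = (12, 0, 48).
Then n·(-34, -62, 6) - 204 = -324.
|n| = √(144 + 0 + 2304) = 12√17, so the distance is |-324|/(12√17) = 27/√17.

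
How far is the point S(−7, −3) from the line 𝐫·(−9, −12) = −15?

38/5

d = |(-9)·(-7) + (-12)·(-3) − (-15)| / √(81 + 144) = |114|/15 = 38/5.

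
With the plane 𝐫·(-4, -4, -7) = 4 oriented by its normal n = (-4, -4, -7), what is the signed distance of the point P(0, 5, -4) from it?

n·P − 4 = 4.
|n| = 9, so the signed distance is 4/9.

4/9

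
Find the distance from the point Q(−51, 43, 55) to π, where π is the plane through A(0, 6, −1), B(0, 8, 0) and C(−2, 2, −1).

9

AB = (0, 2, 1) and AC = (−2, −4, 0), so a normal is n = AB × AC = (4, −2, 4).
Then n·(−51, 43, 55) − (−16) = −54.
|n| = √(16 + 4 + 16) = 6, so the distance is |-54|/6 = 9.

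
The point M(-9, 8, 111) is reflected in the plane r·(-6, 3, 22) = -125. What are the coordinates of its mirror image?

n = (-6, 3, 22), |n|² = 529, n·M − (-125) = 2645, so t = 2645/529 = 5.
Foot F = M − 5·n = (21, -7, 1); the reflection is 2F − M = (51, -22, -109).

(51, -22, -109)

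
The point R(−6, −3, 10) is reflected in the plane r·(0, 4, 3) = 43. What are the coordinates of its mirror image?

n = (0, 4, 3), |n|² = 25, n·R − 43 = -25, so t = -25/25 = -1.
Foot F = R − (-1)·n = (−6, 1, 13); the reflection is 2F − R = (−6, 5, 16).

(-6, 5, 16)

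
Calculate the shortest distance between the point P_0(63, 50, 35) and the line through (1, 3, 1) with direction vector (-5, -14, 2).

3√401

Direction vector d = (-5, -14, 2).
AP = (62, 47, 34); AP·d = -900, |AP|² = 7209, |d|² = 225.
distance² = |AP|² − (AP·d)²/|d|² = 7209 − 810000/225 = 3609, so the distance is 3√401.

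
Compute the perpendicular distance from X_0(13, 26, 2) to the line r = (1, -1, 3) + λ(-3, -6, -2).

3√10

Direction vector d = (-3, -6, -2).
AP = (12, 27, -1); AP·d = -196, |AP|² = 874, |d|² = 49.
distance² = |AP|² − (AP·d)²/|d|² = 874 − 38416/49 = 90, so the distance is 3√10.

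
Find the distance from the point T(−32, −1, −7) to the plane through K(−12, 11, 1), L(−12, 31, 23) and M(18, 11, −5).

KL = (0, 20, 22) and KM = (30, 0, −6), so a normal is n = KL × KM = (−120, 660, −600).
n = (−120, 660, −600); n·P − 8100 = -720; |n| = 900; distance = 720/900 = 4/5.

4/5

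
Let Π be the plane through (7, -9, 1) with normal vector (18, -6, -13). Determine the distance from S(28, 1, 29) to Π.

2

The plane has equation n·(r − (7, -9, 1)) = 0, i.e. n·r = 167.
Then n·(28, 1, 29) - 167 = -46.
|n| = √(324 + 36 + 169) = 23, so the distance is |-46|/23 = 2.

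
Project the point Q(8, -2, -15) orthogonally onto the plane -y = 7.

n = (0, -1, 0), |n|² = 1, and n·Q − 7 = -5.
t = -5/1 = -5, so the foot is Q − t·n = (8, -2, -15) − (-5)·(0, -1, 0) = (8, -7, -15).

(8, -7, -15)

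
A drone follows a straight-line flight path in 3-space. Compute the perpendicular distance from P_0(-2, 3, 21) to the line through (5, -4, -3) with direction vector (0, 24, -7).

√674

Direction vector d = (0, 24, -7).
AP = (-7, 7, 24), and AP × d = (-625, -49, -168).
|AP × d|² = 421250 and |d|² = 625, so the distance is √(421250/625) = √674.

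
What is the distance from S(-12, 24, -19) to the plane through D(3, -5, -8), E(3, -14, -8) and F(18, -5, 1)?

10/√34

DE = (0, -9, 0) and DF = (15, 0, 9), so a normal is n = DE × DF = (-81, 0, 135).
n = (-81, 0, 135); n·P − (-1323) = -270; |n| = 27√34; distance = 270/(27√34) = 10/√34.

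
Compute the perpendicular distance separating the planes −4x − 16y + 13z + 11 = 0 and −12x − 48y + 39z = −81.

Divide the second equation by 3 to match normals: −4x − 16y + 13z = -27.
With common normal n = (−4, −16, 13) (|n| = 21), the distance is |(-11) − (-27)|/|n| = 16/21.

16/21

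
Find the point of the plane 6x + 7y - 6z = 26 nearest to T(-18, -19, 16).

The perpendicular from T has direction n = (6, 7, -6): r = (-18, -19, 16) + λ(6, 7, -6).
Substitute into the plane: n·(T + λn) = 26 gives -337 + 121λ = 26, so λ = 3.
Foot = (-18, -19, 16) + 3·(6, 7, -6) = (0, 2, -2).

(0, 2, -2)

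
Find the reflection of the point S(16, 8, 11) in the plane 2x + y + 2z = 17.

(-4, -2, -9)

n = (2, 1, 2), |n|² = 9, n·S − 17 = 45, so t = 45/9 = 5.
Foot F = S − 5·n = (6, 3, 1); the reflection is 2F − S = (-4, -2, -9).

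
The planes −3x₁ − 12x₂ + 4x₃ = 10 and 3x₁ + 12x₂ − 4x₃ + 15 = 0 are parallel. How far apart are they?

5/13

Divide the second equation by -1 to match normals: −3x₁ − 12x₂ + 4x₃ = 15.
Both planes have normal n = (−3, −12, 4), |n| = 13. Any point on the first plane is at distance |15 − 10|/|n| = 5/13 from the second.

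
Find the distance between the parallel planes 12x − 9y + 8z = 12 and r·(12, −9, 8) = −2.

Both planes have normal n = (12, −9, 8), |n| = 17. Any point on the first plane is at distance |(-2) − 12|/|n| = 14/17 from the second.

14/17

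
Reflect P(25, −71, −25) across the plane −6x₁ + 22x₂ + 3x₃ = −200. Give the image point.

(-11, 61, -7)

n = (−6, 22, 3), |n|² = 529, n·P − (-200) = -1587, so t = -1587/529 = -3.
Foot F = P − (-3)·n = (7, −5, −16); the reflection is 2F − P = (−11, 61, −7).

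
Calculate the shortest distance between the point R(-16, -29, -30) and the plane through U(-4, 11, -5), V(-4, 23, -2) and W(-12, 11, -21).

UV = (0, 12, 3) and UW = (-8, 0, -16), so a normal is n = UV × UW = (-192, -24, 96).
Then n·(-16, -29, -30) - 24 = 864.
|n| = √(36864 + 576 + 9216) = 216, so the distance is |864|/216 = 4.

4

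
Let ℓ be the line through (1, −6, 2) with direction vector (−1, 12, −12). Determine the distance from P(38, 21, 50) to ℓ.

3√457

Direction vector d = (−1, 12, −12).
AP = (37, 27, 48), and AP × d = (−900, 396, 471).
|AP × d|² = 1188657 and |d|² = 289, so the distance is √(1188657/289) = √4113 = 3√457.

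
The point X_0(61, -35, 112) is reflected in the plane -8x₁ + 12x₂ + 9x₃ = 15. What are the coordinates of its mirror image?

(1117/17, -715/17, 1814/17)

With n = (-8, 12, 9), the signed offset is (n·X_0 − 15)/|n|² = 85/289 = 5/17.
X_0' = X_0 − 2t·n = (61, -35, 112) − (10/17)·(-8, 12, 9) = (1117/17, -715/17, 1814/17).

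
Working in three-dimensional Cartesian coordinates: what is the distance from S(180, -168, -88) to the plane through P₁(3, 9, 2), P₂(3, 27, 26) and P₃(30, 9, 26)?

P₁P₂ = (0, 18, 24) and P₁P₃ = (27, 0, 24), so a normal is n = P₁P₂ × P₁P₃ = (432, 648, -486).
Then n·(180, -168, -88) - 6156 = 5508.
|n| = √(186624 + 419904 + 236196) = 918, so the distance is |5508|/918 = 6.

6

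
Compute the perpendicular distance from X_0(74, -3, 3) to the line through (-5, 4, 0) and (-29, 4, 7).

A direction vector is d = (-24, 0, 7).
AP = (79, -7, 3), and AP × d = (-49, -625, -168).
|AP × d|² = 421250 and |d|² = 625, so the distance is √(421250/625) = √674.

√674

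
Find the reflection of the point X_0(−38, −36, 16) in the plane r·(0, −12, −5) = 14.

(-38, 12, 36)

n = (0, −12, −5), |n|² = 169, n·X_0 − 14 = 338, so t = 338/169 = 2.
Foot F = X_0 − 2·n = (−38, −12, 26); the reflection is 2F − X_0 = (−38, 12, 36).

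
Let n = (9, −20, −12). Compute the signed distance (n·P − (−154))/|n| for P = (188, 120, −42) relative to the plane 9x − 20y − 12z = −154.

-2

n·P − (-154) = -50.
|n| = 25, so the signed distance is -50/25 = -2.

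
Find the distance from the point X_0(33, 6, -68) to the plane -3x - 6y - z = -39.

14√46/23

Normal vector n = (-3, -6, -1), and n·(33, 6, -68) - (-39) = -28.
|n| = √(9 + 36 + 1) = √46, so the distance is |-28|/√46 = 28/√46.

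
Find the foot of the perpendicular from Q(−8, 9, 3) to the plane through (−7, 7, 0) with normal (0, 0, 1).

The perpendicular from Q has direction n = (0, 0, 1): r = (−8, 9, 3) + t(0, 0, 1).
Substitute into the plane: n·(Q + tn) = 0 gives 3 + 1t = 0, so t = -3.
Foot = (−8, 9, 3) + (-3)·(0, 0, 1) = (−8, 9, 0).

(-8, 9, 0)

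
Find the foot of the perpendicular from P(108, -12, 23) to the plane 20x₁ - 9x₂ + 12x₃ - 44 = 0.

(28, 24, -25)

n = (20, -9, 12), |n|² = 625, and n·P − 44 = 2500.
t = 2500/625 = 4, so the foot is P − t·n = (108, -12, 23) − 4·(20, -9, 12) = (28, 24, -25).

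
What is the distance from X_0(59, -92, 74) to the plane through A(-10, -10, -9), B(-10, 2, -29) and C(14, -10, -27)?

23/25

AB = (0, 12, -20) and AC = (24, 0, -18), so a normal is n = AB × AC = (-216, -480, -288).
Then n·(59, -92, 74) - 9552 = 552.
|n| = √(46656 + 230400 + 82944) = 600, so the distance is |552|/600 = 23/25.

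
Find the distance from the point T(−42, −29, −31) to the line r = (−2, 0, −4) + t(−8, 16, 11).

√2729

Direction vector d = (−8, 16, 11).
AP = (−40, −29, −27), and AP × d = (113, 656, −872).
|AP × d|² = 1203489 and |d|² = 441, so the distance is √(1203489/441) = √2729.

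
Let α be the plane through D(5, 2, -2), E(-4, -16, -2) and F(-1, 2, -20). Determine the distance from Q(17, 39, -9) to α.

DE = (-9, -18, 0) and DF = (-6, 0, -18), so a normal is n = DE × DF = (324, -162, -108).
Then n·(17, 39, -9) - 1512 = -1350.
|n| = √(104976 + 26244 + 11664) = 378, so the distance is |-1350|/378 = 25/7.

25/7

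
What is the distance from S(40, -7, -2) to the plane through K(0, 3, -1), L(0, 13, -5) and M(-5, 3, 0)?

15/√30

KL = (0, 10, -4) and KM = (-5, 0, 1), so a normal is n = KL × KM = (10, 20, 50).
Then n·(40, -7, -2) - 10 = 150.
|n| = √(100 + 400 + 2500) = 10√30, so the distance is |150|/(10√30) = 15/√30.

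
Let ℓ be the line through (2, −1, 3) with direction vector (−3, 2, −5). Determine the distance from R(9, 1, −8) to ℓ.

2√34

Direction vector d = (−3, 2, −5).
AP = (7, 2, −11); AP·d = 38, |AP|² = 174, |d|² = 38.
distance² = |AP|² − (AP·d)²/|d|² = 174 − 1444/38 = 136, so the distance is 2√34.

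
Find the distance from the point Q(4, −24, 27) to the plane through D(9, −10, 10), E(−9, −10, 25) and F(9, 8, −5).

DE = (−18, 0, 15) and DF = (0, 18, −15), so a normal is n = DE × DF = (−270, −270, −324).
n = (−270, −270, −324); n·P − (-2970) = -378; |n| = 54√86; distance = 378/(54√86) = 7/√86.

7/√86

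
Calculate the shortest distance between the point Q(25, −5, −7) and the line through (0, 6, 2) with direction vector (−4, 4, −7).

Direction vector d = (−4, 4, −7).
AP = (25, −11, −9), and AP × d = (113, 211, 56).
|AP × d|² = 60426 and |d|² = 81, so the distance is √(60426/81) = √746.

√746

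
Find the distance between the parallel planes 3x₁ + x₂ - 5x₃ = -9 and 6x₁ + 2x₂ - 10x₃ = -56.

Divide the second equation by 2 to match normals: 3x₁ + x₂ - 5x₃ = -28.
With common normal n = (3, 1, -5) (|n| = √35), the distance is |(-9) − (-28)|/|n| = 19/√35 = 19√35/35.

19√35/35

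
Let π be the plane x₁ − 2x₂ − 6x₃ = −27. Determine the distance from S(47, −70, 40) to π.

n = (1, −2, −6); n·P − (-27) = -26; |n| = √41; distance = 26/√41 = 26√41/41.

26/√41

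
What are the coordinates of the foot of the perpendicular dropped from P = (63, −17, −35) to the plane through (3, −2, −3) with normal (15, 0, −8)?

(3, -17, -3)

The perpendicular from P has direction n = (15, 0, −8): r = (63, −17, −35) + λ(15, 0, −8).
Substitute into the plane: n·(P + λn) = 69 gives 1225 + 289λ = 69, so λ = -4.
Foot = (63, −17, −35) + (-4)·(15, 0, −8) = (3, −17, −3).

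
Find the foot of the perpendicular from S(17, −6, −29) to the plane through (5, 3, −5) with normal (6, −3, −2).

The perpendicular from S has direction n = (6, −3, −2): r = (17, −6, −29) + t(6, −3, −2).
Substitute into the plane: n·(S + tn) = 31 gives 178 + 49t = 31, so t = -3.
Foot = (17, −6, −29) + (-3)·(6, −3, −2) = (−1, 3, −23).

(-1, 3, -23)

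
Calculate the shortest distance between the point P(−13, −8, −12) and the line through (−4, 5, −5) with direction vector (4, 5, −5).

Direction vector d = (4, 5, −5).
AP = (−9, −13, −7), and AP × d = (100, −73, 7).
|AP × d|² = 15378 and |d|² = 66, so the distance is √(15378/66) = √233.

√233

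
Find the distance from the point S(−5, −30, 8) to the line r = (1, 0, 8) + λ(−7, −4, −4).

Direction vector d = (−7, −4, −4).
AP = (−6, −30, 0), and AP × d = (120, −24, −186).
|AP × d|² = 49572 and |d|² = 81, so the distance is √(49572/81) = √612 = 6√17.

6√17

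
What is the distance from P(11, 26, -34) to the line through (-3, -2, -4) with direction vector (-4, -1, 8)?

Direction vector d = (-4, -1, 8).
AP = (14, 28, -30), and AP × d = (194, 8, 98).
|AP × d|² = 47304 and |d|² = 81, so the distance is √(47304/81) = √584 = 2√146.

2√146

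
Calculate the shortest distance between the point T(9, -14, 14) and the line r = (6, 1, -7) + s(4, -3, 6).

Direction vector d = (4, -3, 6).
AP = (3, -15, 21), and AP × d = (-27, 66, 51).
|AP × d|² = 7686 and |d|² = 61, so the distance is √(7686/61) = √126 = 3√14.

3√14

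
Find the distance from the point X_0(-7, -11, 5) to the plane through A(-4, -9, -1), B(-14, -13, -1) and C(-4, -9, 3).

4√29/29

AB = (-10, -4, 0) and AC = (0, 0, 4), so a normal is n = AB × AC = (-16, 40, 0).
Then n·(-7, -11, 5) - (-296) = -32.
|n| = √(256 + 1600 + 0) = 8√29, so the distance is |-32|/(8√29) = 4√29/29.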